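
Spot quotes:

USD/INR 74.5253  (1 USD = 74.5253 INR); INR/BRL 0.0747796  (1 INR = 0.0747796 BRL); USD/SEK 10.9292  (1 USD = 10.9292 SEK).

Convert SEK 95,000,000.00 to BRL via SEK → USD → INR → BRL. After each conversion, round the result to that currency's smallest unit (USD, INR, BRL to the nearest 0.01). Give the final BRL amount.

SEK 95,000,000.00 ÷ 10.9292 = USD 8,692,310.51
USD 8,692,310.51 × 74.5253 = INR 647,797,048.45
INR 647,797,048.45 × 0.0747796 = BRL 48,442,004.16

BRL 48,442,004.16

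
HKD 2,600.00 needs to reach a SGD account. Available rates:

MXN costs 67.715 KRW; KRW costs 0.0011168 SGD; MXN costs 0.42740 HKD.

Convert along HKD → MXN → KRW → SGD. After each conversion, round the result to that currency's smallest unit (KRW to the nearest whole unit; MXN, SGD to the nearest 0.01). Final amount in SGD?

HKD 2,600.00 ÷ 0.42740 = MXN 6,083.29
MXN 6,083.29 × 67.715 = KRW 411,930
KRW 411,930 × 0.0011168 = SGD 460.04

SGD 460.04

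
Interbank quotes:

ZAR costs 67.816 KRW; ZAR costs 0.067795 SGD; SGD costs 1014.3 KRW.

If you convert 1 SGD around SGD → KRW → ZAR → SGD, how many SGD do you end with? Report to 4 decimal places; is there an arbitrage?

Around SGD → KRW → ZAR → SGD: 1 × 1014.3 ÷ 67.816 × 0.067795 = 1.013986
Product > 1; profitable direction is SGD → KRW → ZAR → SGD.

1.0140 (arbitrage exists)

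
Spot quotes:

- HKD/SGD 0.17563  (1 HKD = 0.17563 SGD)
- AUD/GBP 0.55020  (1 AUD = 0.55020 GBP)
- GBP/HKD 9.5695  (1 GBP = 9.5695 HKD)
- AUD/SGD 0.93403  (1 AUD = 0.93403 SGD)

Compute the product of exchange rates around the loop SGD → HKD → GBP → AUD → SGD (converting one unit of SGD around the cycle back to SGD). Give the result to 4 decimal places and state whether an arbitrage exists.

Around SGD → HKD → GBP → AUD → SGD: 1 ÷ 0.17563 ÷ 9.5695 ÷ 0.55020 × 0.93403 = 1.010072
Product > 1; profitable direction is SGD → HKD → GBP → AUD → SGD.

1.0101 (arbitrage exists)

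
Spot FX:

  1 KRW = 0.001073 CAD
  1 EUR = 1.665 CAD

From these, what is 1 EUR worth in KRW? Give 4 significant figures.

1 EUR × 1.665 = 1.665 CAD
1.665 CAD ÷ 0.001073 = 1551.72 KRW

EUR/KRW = 1552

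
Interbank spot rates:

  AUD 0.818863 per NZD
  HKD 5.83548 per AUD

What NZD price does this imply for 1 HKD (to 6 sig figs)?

1 HKD ÷ 5.83548 = 0.171366 AUD
0.171366 AUD ÷ 0.818863 = 0.209273 NZD

HKD/NZD = 0.209273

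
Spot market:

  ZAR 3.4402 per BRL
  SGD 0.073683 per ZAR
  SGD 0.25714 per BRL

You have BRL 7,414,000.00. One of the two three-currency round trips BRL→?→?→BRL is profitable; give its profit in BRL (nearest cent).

Profitable loop is BRL → SGD → ZAR → BRL:
BRL 7,414,000.00 × 0.25714 = SGD 1,906,435.96
SGD 1,906,435.96 ÷ 0.073683 = ZAR 25,873,484.52
ZAR 25,873,484.52 ÷ 3.4402 = BRL 7,520,924.52
Profit = BRL 7,520,924.52 − BRL 7,414,000.00

Profit: BRL 106,924.52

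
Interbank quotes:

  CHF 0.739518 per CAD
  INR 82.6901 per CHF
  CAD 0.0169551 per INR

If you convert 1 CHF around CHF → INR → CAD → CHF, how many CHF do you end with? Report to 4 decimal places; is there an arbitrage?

1.0368 (arbitrage exists)

Around CHF → INR → CAD → CHF: 1 × 82.6901 × 0.0169551 × 0.739518 = 1.036818
Product > 1; profitable direction is CHF → INR → CAD → CHF.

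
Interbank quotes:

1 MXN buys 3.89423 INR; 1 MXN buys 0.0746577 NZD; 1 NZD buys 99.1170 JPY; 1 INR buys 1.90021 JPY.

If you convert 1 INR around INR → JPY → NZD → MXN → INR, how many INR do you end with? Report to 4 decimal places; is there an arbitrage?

1.0000 (no arbitrage)

Around INR → JPY → NZD → MXN → INR: 1 × 1.90021 ÷ 99.1170 ÷ 0.0746577 × 3.89423 = 1.000001
Product ≈ 1 (deviation 0.000%, within rounding noise).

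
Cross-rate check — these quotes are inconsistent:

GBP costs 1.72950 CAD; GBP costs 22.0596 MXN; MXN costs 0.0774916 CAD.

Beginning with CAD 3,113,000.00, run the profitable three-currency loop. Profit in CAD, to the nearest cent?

Profit: CAD 36,542.16

Profitable loop is CAD → MXN → GBP → CAD:
CAD 3,113,000.00 ÷ 0.0774916 = MXN 40,172,096.07
MXN 40,172,096.07 ÷ 22.0596 = GBP 1,821,070.92
GBP 1,821,070.92 × 1.72950 = CAD 3,149,542.16
Profit = CAD 3,149,542.16 − CAD 3,113,000.00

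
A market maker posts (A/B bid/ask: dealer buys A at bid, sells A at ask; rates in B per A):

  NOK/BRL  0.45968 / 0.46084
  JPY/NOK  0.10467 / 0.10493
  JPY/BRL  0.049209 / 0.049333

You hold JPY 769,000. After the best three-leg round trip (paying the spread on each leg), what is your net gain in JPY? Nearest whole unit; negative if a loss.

Best loop JPY → BRL → NOK → JPY:
JPY 769,000 × 0.049209 (sell JPY at bid) = BRL 37,841.72
BRL 37,841.72 ÷ 0.46084 (buy NOK at ask) = NOK 82,114.66
NOK 82,114.66 ÷ 0.10493 (buy JPY at ask) = JPY 782,566

Net profit: JPY 13,566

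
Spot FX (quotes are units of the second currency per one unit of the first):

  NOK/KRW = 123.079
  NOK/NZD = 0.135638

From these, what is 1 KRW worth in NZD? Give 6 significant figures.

KRW/NZD = 0.00110204

1 KRW ÷ 123.079 = 0.00812486 NOK
0.00812486 NOK × 0.135638 = 0.00110204 NZD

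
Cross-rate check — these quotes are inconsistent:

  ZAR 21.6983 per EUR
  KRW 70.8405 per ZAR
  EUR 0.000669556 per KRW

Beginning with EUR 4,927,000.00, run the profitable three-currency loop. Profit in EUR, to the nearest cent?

Profit: EUR 143,803.67

Profitable loop is EUR → ZAR → KRW → EUR:
EUR 4,927,000.00 × 21.6983 = ZAR 106,907,524.10
ZAR 106,907,524.10 × 70.8405 = KRW 7,573,382,461
KRW 7,573,382,461 × 0.000669556 = EUR 5,070,803.67
Profit = EUR 5,070,803.67 − EUR 4,927,000.00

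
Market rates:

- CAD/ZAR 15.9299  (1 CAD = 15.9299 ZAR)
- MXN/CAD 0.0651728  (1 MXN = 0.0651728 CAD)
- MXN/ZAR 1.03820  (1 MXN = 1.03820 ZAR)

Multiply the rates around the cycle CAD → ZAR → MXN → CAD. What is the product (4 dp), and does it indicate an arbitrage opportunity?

1.0000 (no arbitrage)

Around CAD → ZAR → MXN → CAD: 1 × 15.9299 ÷ 1.03820 × 0.0651728 = 0.999996
Product ≈ 1 (deviation 0.000%, within rounding noise).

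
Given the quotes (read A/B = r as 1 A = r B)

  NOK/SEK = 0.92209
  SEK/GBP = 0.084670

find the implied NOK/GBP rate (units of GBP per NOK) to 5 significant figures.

NOK/GBP = 0.078073

1 NOK × 0.92209 = 0.92209 SEK
0.92209 SEK × 0.084670 = 0.0780734 GBP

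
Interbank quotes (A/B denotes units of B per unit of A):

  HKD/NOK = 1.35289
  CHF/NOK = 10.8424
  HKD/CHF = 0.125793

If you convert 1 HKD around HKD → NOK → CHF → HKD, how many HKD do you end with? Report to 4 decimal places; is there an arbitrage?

Around HKD → NOK → CHF → HKD: 1 × 1.35289 ÷ 10.8424 ÷ 0.125793 = 0.991929
Product < 1; profitable direction is HKD → CHF → NOK → HKD.

0.9919 (arbitrage exists)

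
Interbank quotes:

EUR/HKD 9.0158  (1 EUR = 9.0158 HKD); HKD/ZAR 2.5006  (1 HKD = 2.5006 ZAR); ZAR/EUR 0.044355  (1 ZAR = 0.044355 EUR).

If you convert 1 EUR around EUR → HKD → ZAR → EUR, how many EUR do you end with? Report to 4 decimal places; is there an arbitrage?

1.0000 (no arbitrage)

Around EUR → HKD → ZAR → EUR: 1 × 9.0158 × 2.5006 × 0.044355 = 0.999979
Product ≈ 1 (deviation 0.002%, within rounding noise).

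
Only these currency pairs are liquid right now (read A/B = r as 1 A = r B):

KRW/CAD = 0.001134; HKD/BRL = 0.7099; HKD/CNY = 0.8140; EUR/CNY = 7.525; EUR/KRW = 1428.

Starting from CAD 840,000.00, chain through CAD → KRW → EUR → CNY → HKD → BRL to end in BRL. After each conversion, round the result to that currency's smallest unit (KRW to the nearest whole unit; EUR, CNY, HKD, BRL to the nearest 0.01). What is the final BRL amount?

BRL 3,404,217.51

CAD 840,000.00 ÷ 0.001134 = KRW 740,740,741
KRW 740,740,741 ÷ 1428 = EUR 518,726.01
EUR 518,726.01 × 7.525 = CNY 3,903,413.23
CNY 3,903,413.23 ÷ 0.8140 = HKD 4,795,347.95
HKD 4,795,347.95 × 0.7099 = BRL 3,404,217.51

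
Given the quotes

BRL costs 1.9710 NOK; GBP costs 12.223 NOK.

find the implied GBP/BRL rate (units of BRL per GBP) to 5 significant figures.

1 GBP × 12.223 = 12.223 NOK
12.223 NOK ÷ 1.9710 = 6.20142 BRL

GBP/BRL = 6.2014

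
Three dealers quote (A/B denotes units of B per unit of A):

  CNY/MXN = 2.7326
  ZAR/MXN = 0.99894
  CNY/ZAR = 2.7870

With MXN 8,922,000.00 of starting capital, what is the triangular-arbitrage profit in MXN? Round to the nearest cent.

Profit: MXN 167,971.62

Profitable loop is MXN → CNY → ZAR → MXN:
MXN 8,922,000.00 ÷ 2.7326 = CNY 3,265,022.32
CNY 3,265,022.32 × 2.7870 = ZAR 9,099,617.21
ZAR 9,099,617.21 × 0.99894 = MXN 9,089,971.62
Profit = MXN 9,089,971.62 − MXN 8,922,000.00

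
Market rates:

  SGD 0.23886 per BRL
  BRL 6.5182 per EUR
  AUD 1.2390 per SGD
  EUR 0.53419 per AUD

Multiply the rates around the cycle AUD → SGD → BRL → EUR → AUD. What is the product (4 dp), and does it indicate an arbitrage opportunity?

0.9704 (arbitrage exists)

Around AUD → SGD → BRL → EUR → AUD: 1 ÷ 1.2390 ÷ 0.23886 ÷ 6.5182 ÷ 0.53419 = 0.970425
Product < 1; profitable direction is AUD → EUR → BRL → SGD → AUD.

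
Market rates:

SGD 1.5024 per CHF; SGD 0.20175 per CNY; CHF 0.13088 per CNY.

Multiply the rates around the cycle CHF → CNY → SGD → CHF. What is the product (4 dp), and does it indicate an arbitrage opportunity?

Around CHF → CNY → SGD → CHF: 1 ÷ 0.13088 × 0.20175 ÷ 1.5024 = 1.026017
Product > 1; profitable direction is CHF → CNY → SGD → CHF.

1.0260 (arbitrage exists)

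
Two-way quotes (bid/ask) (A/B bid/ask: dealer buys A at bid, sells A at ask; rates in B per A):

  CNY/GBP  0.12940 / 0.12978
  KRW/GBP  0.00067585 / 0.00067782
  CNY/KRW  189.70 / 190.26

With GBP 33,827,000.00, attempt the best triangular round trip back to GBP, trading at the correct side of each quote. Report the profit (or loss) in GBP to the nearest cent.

Net profit: GBP 114,879.57

Best loop GBP → KRW → CNY → GBP:
GBP 33,827,000.00 ÷ 0.00067782 (buy KRW at ask) = KRW 49,905,579,652
KRW 49,905,579,652 ÷ 190.26 (buy CNY at ask) = CNY 262,302,005.95
CNY 262,302,005.95 × 0.12940 (sell CNY at bid) = GBP 33,941,879.57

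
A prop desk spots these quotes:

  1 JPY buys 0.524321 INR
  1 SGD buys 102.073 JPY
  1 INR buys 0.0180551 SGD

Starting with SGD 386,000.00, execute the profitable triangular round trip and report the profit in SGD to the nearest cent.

Profit: SGD 13,465.50

Profitable loop is SGD → INR → JPY → SGD:
SGD 386,000.00 ÷ 0.0180551 = INR 21,379,000.95
INR 21,379,000.95 ÷ 0.524321 = JPY 40,774,642
JPY 40,774,642 ÷ 102.073 = SGD 399,465.50
Profit = SGD 399,465.50 − SGD 386,000.00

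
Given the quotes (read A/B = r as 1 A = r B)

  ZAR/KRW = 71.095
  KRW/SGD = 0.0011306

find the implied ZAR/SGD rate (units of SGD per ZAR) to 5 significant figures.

ZAR/SGD = 0.080380

1 ZAR × 71.095 = 71.095 KRW
71.095 KRW × 0.0011306 = 0.08038 SGD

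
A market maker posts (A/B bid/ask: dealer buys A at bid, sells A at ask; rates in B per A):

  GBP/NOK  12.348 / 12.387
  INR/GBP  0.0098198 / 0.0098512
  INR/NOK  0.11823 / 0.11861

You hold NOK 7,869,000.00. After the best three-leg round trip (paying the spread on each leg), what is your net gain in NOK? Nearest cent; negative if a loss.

Best loop NOK → INR → GBP → NOK:
NOK 7,869,000.00 ÷ 0.11861 (buy INR at ask) = INR 66,343,478.63
INR 66,343,478.63 × 0.0098198 (sell INR at bid) = GBP 651,479.69
GBP 651,479.69 × 12.348 (sell GBP at bid) = NOK 8,044,471.23

Net profit: NOK 175,471.23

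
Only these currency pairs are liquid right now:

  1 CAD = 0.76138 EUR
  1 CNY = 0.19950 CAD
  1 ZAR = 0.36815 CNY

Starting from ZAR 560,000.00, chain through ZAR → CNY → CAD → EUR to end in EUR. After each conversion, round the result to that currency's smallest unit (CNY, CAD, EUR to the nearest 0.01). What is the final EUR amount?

EUR 31,315.35

ZAR 560,000.00 × 0.36815 = CNY 206,164.00
CNY 206,164.00 × 0.19950 = CAD 41,129.72
CAD 41,129.72 × 0.76138 = EUR 31,315.35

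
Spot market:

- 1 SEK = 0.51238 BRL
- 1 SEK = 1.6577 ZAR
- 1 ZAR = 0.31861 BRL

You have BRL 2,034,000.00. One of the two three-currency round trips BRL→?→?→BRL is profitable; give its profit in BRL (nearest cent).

Profitable loop is BRL → SEK → ZAR → BRL:
BRL 2,034,000.00 ÷ 0.51238 = SEK 3,969,709.98
SEK 3,969,709.98 × 1.6577 = ZAR 6,580,588.24
ZAR 6,580,588.24 × 0.31861 = BRL 2,096,641.22
Profit = BRL 2,096,641.22 − BRL 2,034,000.00

Profit: BRL 62,641.22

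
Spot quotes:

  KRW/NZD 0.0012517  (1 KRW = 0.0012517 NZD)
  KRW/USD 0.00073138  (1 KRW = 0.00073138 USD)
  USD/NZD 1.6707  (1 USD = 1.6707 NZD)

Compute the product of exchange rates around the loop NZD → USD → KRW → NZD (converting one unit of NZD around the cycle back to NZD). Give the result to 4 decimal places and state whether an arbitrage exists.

Around NZD → USD → KRW → NZD: 1 ÷ 1.6707 ÷ 0.00073138 × 0.0012517 = 1.024374
Product > 1; profitable direction is NZD → USD → KRW → NZD.

1.0244 (arbitrage exists)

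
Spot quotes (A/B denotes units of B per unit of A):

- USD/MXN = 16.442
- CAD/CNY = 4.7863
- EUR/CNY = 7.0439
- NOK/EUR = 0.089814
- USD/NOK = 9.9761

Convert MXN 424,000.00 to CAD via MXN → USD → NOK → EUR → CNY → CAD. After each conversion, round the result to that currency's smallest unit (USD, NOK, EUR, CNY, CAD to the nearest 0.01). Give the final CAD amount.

CAD 34,003.95

MXN 424,000.00 ÷ 16.442 = USD 25,787.62
USD 25,787.62 × 9.9761 = NOK 257,259.88
NOK 257,259.88 × 0.089814 = EUR 23,105.54
EUR 23,105.54 × 7.0439 = CNY 162,753.11
CNY 162,753.11 ÷ 4.7863 = CAD 34,003.95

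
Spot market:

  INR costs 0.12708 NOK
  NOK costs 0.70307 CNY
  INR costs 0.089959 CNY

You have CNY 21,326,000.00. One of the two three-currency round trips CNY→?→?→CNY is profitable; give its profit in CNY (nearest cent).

Profit: CNY 146,284.40

Profitable loop is CNY → NOK → INR → CNY:
CNY 21,326,000.00 ÷ 0.70307 = NOK 30,332,683.80
NOK 30,332,683.80 ÷ 0.12708 = INR 238,689,674.23
INR 238,689,674.23 × 0.089959 = CNY 21,472,284.40
Profit = CNY 21,472,284.40 − CNY 21,326,000.00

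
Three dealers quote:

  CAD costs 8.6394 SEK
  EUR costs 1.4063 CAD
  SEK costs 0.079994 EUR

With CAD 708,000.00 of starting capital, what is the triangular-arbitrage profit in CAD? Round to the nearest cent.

Profitable loop is CAD → EUR → SEK → CAD:
CAD 708,000.00 ÷ 1.4063 = EUR 503,448.77
EUR 503,448.77 ÷ 0.079994 = SEK 6,293,581.60
SEK 6,293,581.60 ÷ 8.6394 = CAD 728,474.38
Profit = CAD 728,474.38 − CAD 708,000.00

Profit: CAD 20,474.38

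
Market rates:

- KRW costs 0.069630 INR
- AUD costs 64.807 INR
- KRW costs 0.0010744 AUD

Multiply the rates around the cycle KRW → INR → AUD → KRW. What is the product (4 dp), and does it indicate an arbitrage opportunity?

1.0000 (no arbitrage)

Around KRW → INR → AUD → KRW: 1 × 0.069630 ÷ 64.807 ÷ 0.0010744 = 1.000020
Product ≈ 1 (deviation 0.002%, within rounding noise).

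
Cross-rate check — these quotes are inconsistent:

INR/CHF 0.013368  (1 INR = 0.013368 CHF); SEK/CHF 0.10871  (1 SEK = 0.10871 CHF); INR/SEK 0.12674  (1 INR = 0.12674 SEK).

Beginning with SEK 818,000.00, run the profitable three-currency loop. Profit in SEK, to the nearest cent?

Profit: SEK 25,082.48

Profitable loop is SEK → CHF → INR → SEK:
SEK 818,000.00 × 0.10871 = CHF 88,924.78
CHF 88,924.78 ÷ 0.013368 = INR 6,652,063.14
INR 6,652,063.14 × 0.12674 = SEK 843,082.48
Profit = SEK 843,082.48 − SEK 818,000.00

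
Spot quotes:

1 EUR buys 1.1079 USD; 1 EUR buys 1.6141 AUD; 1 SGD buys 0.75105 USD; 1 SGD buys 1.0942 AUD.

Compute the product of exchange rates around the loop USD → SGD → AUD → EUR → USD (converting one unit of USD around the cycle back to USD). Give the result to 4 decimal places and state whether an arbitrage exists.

1.0000 (no arbitrage)

Around USD → SGD → AUD → EUR → USD: 1 ÷ 0.75105 × 1.0942 ÷ 1.6141 × 1.1079 = 0.999995
Product ≈ 1 (deviation 0.000%, within rounding noise).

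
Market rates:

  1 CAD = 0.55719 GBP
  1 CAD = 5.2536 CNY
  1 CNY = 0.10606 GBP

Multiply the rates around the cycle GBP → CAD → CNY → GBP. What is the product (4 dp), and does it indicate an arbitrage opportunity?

1.0000 (no arbitrage)

Around GBP → CAD → CNY → GBP: 1 ÷ 0.55719 × 5.2536 × 0.10606 = 1.000012
Product ≈ 1 (deviation 0.001%, within rounding noise).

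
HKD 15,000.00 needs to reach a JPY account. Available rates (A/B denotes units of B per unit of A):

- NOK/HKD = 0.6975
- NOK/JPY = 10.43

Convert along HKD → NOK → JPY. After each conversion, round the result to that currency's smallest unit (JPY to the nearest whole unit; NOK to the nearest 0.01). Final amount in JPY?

JPY 224,301

HKD 15,000.00 ÷ 0.6975 = NOK 21,505.38
NOK 21,505.38 × 10.43 = JPY 224,301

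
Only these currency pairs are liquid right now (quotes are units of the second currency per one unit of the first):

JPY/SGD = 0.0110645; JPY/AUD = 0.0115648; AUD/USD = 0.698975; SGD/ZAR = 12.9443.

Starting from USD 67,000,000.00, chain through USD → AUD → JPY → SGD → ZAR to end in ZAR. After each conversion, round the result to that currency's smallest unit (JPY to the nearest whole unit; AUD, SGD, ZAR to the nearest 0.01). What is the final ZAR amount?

ZAR 1,187,094,782.52

USD 67,000,000.00 ÷ 0.698975 = AUD 95,854,644.30
AUD 95,854,644.30 ÷ 0.0115648 = JPY 8,288,482,663
JPY 8,288,482,663 × 0.0110645 = SGD 91,707,916.42
SGD 91,707,916.42 × 12.9443 = ZAR 1,187,094,782.52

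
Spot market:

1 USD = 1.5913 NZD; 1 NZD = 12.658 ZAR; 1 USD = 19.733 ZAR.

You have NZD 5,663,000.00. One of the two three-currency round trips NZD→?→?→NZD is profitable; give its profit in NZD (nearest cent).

Profit: NZD 117,569.14

Profitable loop is NZD → ZAR → USD → NZD:
NZD 5,663,000.00 × 12.658 = ZAR 71,682,254.00
ZAR 71,682,254.00 ÷ 19.733 = USD 3,632,608.02
USD 3,632,608.02 × 1.5913 = NZD 5,780,569.14
Profit = NZD 5,780,569.14 − NZD 5,663,000.00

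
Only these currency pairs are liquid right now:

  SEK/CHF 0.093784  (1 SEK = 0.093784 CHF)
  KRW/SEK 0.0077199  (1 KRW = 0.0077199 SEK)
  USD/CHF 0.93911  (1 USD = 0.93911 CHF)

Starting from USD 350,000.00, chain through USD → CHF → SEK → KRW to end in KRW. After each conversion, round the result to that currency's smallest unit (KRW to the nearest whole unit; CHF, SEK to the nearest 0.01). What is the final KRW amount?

KRW 453,987,695

USD 350,000.00 × 0.93911 = CHF 328,688.50
CHF 328,688.50 ÷ 0.093784 = SEK 3,504,739.61
SEK 3,504,739.61 ÷ 0.0077199 = KRW 453,987,695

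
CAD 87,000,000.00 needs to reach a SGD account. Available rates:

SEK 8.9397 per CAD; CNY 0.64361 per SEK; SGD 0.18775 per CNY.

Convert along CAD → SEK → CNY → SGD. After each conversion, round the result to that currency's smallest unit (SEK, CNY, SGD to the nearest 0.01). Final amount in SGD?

SGD 93,982,052.72

CAD 87,000,000.00 × 8.9397 = SEK 777,753,900.00
SEK 777,753,900.00 × 0.64361 = CNY 500,570,187.58
CNY 500,570,187.58 × 0.18775 = SGD 93,982,052.72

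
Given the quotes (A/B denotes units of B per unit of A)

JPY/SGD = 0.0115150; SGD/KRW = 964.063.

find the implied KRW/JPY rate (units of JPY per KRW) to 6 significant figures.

KRW/JPY = 0.0900805

1 KRW ÷ 964.063 = 0.00103728 SGD
0.00103728 SGD ÷ 0.0115150 = 0.0900805 JPY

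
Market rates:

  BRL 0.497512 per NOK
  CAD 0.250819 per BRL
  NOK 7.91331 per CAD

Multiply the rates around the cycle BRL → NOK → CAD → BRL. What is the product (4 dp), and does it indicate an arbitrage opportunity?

Around BRL → NOK → CAD → BRL: 1 ÷ 0.497512 ÷ 7.91331 ÷ 0.250819 = 1.012693
Product > 1; profitable direction is BRL → NOK → CAD → BRL.

1.0127 (arbitrage exists)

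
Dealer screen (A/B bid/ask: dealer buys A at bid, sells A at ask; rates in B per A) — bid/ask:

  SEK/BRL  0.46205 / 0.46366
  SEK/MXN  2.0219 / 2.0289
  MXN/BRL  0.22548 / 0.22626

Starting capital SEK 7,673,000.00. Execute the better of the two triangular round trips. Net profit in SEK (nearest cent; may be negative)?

Net profit: SEK 49,994.90

Best loop SEK → BRL → MXN → SEK:
SEK 7,673,000.00 × 0.46205 (sell SEK at bid) = BRL 3,545,309.65
BRL 3,545,309.65 ÷ 0.22626 (buy MXN at ask) = MXN 15,669,184.35
MXN 15,669,184.35 ÷ 2.0289 (buy SEK at ask) = SEK 7,722,994.90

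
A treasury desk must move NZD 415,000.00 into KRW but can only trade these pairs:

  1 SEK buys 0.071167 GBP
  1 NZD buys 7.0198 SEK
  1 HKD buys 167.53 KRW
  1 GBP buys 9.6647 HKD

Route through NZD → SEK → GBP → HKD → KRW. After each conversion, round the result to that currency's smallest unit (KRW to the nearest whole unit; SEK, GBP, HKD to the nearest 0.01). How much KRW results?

KRW 335,685,400

NZD 415,000.00 × 7.0198 = SEK 2,913,217.00
SEK 2,913,217.00 × 0.071167 = GBP 207,324.91
GBP 207,324.91 × 9.6647 = HKD 2,003,733.06
HKD 2,003,733.06 × 167.53 = KRW 335,685,400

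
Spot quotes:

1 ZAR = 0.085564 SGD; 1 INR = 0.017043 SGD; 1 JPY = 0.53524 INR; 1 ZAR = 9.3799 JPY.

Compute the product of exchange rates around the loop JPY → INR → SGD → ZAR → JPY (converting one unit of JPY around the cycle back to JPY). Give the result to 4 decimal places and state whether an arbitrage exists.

1.0000 (no arbitrage)

Around JPY → INR → SGD → ZAR → JPY: 1 × 0.53524 × 0.017043 ÷ 0.085564 × 9.3799 = 1.000004
Product ≈ 1 (deviation 0.000%, within rounding noise).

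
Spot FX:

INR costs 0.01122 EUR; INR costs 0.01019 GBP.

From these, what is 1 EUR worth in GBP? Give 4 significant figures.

1 EUR ÷ 0.01122 = 89.1266 INR
89.1266 INR × 0.01019 = 0.9082 GBP

EUR/GBP = 0.9082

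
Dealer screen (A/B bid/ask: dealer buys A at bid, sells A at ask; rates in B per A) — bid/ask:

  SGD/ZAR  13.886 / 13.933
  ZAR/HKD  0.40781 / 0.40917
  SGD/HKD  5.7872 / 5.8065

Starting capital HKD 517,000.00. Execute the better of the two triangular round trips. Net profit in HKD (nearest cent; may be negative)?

Best loop HKD → ZAR → SGD → HKD:
HKD 517,000.00 ÷ 0.40917 (buy ZAR at ask) = ZAR 1,263,533.49
ZAR 1,263,533.49 ÷ 13.933 (buy SGD at ask) = SGD 90,686.39
SGD 90,686.39 × 5.7872 (sell SGD at bid) = HKD 524,820.29

Net profit: HKD 7,820.29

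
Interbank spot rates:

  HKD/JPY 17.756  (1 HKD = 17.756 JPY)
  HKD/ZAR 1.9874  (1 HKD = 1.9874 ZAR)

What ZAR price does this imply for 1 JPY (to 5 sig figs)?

1 JPY ÷ 17.756 = 0.056319 HKD
0.056319 HKD × 1.9874 = 0.111928 ZAR

JPY/ZAR = 0.11193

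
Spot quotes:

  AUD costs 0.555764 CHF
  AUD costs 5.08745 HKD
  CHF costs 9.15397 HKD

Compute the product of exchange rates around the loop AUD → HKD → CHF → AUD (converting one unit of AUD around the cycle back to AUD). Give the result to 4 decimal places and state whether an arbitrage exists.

1.0000 (no arbitrage)

Around AUD → HKD → CHF → AUD: 1 × 5.08745 ÷ 9.15397 ÷ 0.555764 = 1.000001
Product ≈ 1 (deviation 0.000%, within rounding noise).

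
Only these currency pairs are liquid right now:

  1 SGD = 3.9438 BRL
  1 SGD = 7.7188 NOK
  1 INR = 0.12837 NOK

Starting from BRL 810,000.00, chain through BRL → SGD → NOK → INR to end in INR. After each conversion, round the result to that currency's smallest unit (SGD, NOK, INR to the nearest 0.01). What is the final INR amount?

INR 12,349,699.38

BRL 810,000.00 ÷ 3.9438 = SGD 205,385.67
SGD 205,385.67 × 7.7188 = NOK 1,585,330.91
NOK 1,585,330.91 ÷ 0.12837 = INR 12,349,699.38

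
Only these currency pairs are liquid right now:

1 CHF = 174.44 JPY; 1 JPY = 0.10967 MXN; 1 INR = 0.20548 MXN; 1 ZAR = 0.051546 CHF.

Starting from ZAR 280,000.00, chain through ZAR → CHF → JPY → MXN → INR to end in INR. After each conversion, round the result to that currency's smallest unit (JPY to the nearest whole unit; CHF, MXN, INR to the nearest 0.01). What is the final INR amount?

INR 1,343,746.79

ZAR 280,000.00 × 0.051546 = CHF 14,432.88
CHF 14,432.88 × 174.44 = JPY 2,517,672
JPY 2,517,672 × 0.10967 = MXN 276,113.09
MXN 276,113.09 ÷ 0.20548 = INR 1,343,746.79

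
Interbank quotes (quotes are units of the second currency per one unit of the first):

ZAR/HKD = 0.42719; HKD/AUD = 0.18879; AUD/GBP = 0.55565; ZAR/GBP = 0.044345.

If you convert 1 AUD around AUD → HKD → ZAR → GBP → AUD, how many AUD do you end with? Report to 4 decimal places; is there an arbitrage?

Around AUD → HKD → ZAR → GBP → AUD: 1 ÷ 0.18879 ÷ 0.42719 × 0.044345 ÷ 0.55565 = 0.989563
Product < 1; profitable direction is AUD → GBP → ZAR → HKD → AUD.

0.9896 (arbitrage exists)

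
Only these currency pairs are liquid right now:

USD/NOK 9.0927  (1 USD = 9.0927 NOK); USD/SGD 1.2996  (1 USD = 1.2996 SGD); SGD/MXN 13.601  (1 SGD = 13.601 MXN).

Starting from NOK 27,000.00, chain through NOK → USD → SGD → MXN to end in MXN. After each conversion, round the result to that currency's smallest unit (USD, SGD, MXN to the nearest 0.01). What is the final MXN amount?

MXN 52,487.08

NOK 27,000.00 ÷ 9.0927 = USD 2,969.42
USD 2,969.42 × 1.2996 = SGD 3,859.06
SGD 3,859.06 × 13.601 = MXN 52,487.08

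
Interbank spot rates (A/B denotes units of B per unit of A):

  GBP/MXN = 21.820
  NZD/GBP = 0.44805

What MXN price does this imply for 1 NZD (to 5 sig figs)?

NZD/MXN = 9.7765

1 NZD × 0.44805 = 0.44805 GBP
0.44805 GBP × 21.820 = 9.77645 MXN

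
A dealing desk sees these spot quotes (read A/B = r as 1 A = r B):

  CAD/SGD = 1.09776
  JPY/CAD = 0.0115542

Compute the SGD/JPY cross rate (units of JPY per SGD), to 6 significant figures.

1 SGD ÷ 1.09776 = 0.910946 CAD
0.910946 CAD ÷ 0.0115542 = 78.8411 JPY

SGD/JPY = 78.8411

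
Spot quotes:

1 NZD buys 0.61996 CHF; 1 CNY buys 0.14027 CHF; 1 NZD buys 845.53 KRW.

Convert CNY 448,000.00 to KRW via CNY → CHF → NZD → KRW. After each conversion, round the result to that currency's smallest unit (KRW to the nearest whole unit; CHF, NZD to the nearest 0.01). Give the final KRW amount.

CNY 448,000.00 × 0.14027 = CHF 62,840.96
CHF 62,840.96 ÷ 0.61996 = NZD 101,362.93
NZD 101,362.93 × 845.53 = KRW 85,705,398

KRW 85,705,398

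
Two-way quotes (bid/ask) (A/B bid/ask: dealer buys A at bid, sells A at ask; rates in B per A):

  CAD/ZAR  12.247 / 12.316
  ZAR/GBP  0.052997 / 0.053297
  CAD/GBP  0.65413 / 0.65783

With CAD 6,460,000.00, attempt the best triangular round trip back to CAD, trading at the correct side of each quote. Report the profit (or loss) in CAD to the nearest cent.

Best loop CAD → GBP → ZAR → CAD:
CAD 6,460,000.00 × 0.65413 (sell CAD at bid) = GBP 4,225,679.80
GBP 4,225,679.80 ÷ 0.053297 (buy ZAR at ask) = ZAR 79,285,509.50
ZAR 79,285,509.50 ÷ 12.316 (buy CAD at ask) = CAD 6,437,602.27

Net result: CAD -22,397.73 (no profitable arbitrage after spreads)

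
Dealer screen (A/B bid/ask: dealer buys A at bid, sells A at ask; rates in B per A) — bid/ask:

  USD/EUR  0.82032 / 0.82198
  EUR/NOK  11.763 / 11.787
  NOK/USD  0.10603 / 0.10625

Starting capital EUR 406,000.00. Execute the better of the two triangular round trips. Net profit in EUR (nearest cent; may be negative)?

Net profit: EUR 9,390.15

Best loop EUR → NOK → USD → EUR:
EUR 406,000.00 × 11.763 (sell EUR at bid) = NOK 4,775,778.00
NOK 4,775,778.00 × 0.10603 (sell NOK at bid) = USD 506,375.74
USD 506,375.74 × 0.82032 (sell USD at bid) = EUR 415,390.15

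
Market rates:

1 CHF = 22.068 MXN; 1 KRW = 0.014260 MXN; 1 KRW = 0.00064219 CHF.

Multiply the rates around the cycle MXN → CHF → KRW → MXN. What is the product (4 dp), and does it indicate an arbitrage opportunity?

1.0062 (arbitrage exists)

Around MXN → CHF → KRW → MXN: 1 ÷ 22.068 ÷ 0.00064219 × 0.014260 = 1.006220
Product > 1; profitable direction is MXN → CHF → KRW → MXN.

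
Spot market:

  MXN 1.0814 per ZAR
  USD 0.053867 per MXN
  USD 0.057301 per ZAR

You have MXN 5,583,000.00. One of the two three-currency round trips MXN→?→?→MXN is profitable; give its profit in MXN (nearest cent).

Profit: MXN 92,636.61

Profitable loop is MXN → USD → ZAR → MXN:
MXN 5,583,000.00 × 0.053867 = USD 300,739.46
USD 300,739.46 ÷ 0.057301 = ZAR 5,248,415.58
ZAR 5,248,415.58 × 1.0814 = MXN 5,675,636.61
Profit = MXN 5,675,636.61 − MXN 5,583,000.00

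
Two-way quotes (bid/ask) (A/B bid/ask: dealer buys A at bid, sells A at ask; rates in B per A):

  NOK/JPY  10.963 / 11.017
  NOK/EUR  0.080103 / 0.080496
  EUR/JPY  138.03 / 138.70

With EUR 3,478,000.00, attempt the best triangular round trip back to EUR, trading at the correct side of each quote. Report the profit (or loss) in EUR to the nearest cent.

Best loop EUR → JPY → NOK → EUR:
EUR 3,478,000.00 × 138.03 (sell EUR at bid) = JPY 480,068,340
JPY 480,068,340 ÷ 11.017 (buy NOK at ask) = NOK 43,575,232.82
NOK 43,575,232.82 × 0.080103 (sell NOK at bid) = EUR 3,490,506.87

Net profit: EUR 12,506.87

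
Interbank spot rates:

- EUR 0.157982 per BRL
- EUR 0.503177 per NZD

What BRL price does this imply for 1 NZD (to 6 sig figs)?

NZD/BRL = 3.18503

1 NZD × 0.503177 = 0.503177 EUR
0.503177 EUR ÷ 0.157982 = 3.18503 BRL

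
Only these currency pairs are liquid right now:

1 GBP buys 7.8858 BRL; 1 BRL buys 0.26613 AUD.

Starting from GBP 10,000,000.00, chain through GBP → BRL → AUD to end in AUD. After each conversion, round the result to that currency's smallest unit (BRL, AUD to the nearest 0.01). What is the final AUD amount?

AUD 20,986,479.54

GBP 10,000,000.00 × 7.8858 = BRL 78,858,000.00
BRL 78,858,000.00 × 0.26613 = AUD 20,986,479.54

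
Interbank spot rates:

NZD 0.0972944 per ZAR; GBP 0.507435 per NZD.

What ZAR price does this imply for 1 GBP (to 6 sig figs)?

1 GBP ÷ 0.507435 = 1.9707 NZD
1.9707 NZD ÷ 0.0972944 = 20.255 ZAR

GBP/ZAR = 20.2550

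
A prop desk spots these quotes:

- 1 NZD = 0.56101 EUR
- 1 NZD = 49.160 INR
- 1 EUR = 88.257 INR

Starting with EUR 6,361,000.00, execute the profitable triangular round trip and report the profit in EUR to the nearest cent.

Profitable loop is EUR → INR → NZD → EUR:
EUR 6,361,000.00 × 88.257 = INR 561,402,777.00
INR 561,402,777.00 ÷ 49.160 = NZD 11,419,910.03
NZD 11,419,910.03 × 0.56101 = EUR 6,406,683.73
Profit = EUR 6,406,683.73 − EUR 6,361,000.00

Profit: EUR 45,683.73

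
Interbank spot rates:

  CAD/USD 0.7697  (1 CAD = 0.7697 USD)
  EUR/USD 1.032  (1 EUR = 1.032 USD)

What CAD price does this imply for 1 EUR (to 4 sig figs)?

EUR/CAD = 1.341

1 EUR × 1.032 = 1.032 USD
1.032 USD ÷ 0.7697 = 1.34078 CAD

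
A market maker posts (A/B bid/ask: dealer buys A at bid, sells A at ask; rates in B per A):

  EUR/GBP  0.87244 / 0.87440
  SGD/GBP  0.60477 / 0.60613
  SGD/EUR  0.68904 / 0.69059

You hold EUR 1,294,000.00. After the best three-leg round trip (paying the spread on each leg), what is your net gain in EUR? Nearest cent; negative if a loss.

Best loop EUR → SGD → GBP → EUR:
EUR 1,294,000.00 ÷ 0.69059 (buy SGD at ask) = SGD 1,873,760.12
SGD 1,873,760.12 × 0.60477 (sell SGD at bid) = GBP 1,133,193.91
GBP 1,133,193.91 ÷ 0.87440 (buy EUR at ask) = EUR 1,295,967.41

Net profit: EUR 1,967.41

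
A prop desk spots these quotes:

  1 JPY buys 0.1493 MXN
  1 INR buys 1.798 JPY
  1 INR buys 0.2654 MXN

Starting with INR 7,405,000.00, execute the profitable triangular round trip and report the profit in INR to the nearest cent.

Profitable loop is INR → JPY → MXN → INR:
INR 7,405,000.00 × 1.798 = JPY 13,314,190
JPY 13,314,190 × 0.1493 = MXN 1,987,808.57
MXN 1,987,808.57 ÷ 0.2654 = INR 7,489,858.96
Profit = INR 7,489,858.96 − INR 7,405,000.00

Profit: INR 84,858.96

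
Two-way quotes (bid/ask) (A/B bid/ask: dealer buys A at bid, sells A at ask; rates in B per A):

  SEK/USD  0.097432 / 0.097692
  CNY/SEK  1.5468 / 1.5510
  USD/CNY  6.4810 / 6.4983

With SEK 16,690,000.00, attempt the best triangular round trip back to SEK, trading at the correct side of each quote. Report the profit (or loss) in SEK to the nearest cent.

Best loop SEK → CNY → USD → SEK:
SEK 16,690,000.00 ÷ 1.5510 (buy CNY at ask) = CNY 10,760,799.48
CNY 10,760,799.48 ÷ 6.4983 (buy USD at ask) = USD 1,655,940.71
USD 1,655,940.71 ÷ 0.097692 (buy SEK at ask) = SEK 16,950,627.53

Net profit: SEK 260,627.53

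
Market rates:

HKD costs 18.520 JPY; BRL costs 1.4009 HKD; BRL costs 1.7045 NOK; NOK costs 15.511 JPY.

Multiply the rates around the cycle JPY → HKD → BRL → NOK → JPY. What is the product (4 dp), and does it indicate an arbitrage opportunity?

1.0190 (arbitrage exists)

Around JPY → HKD → BRL → NOK → JPY: 1 ÷ 18.520 ÷ 1.4009 × 1.7045 × 15.511 = 1.019034
Product > 1; profitable direction is JPY → HKD → BRL → NOK → JPY.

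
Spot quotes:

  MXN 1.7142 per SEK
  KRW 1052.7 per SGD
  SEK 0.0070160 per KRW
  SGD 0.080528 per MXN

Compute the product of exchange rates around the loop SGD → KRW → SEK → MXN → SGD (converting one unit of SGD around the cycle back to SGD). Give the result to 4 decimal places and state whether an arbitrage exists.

Around SGD → KRW → SEK → MXN → SGD: 1 × 1052.7 × 0.0070160 × 1.7142 × 0.080528 = 1.019536
Product > 1; profitable direction is SGD → KRW → SEK → MXN → SGD.

1.0195 (arbitrage exists)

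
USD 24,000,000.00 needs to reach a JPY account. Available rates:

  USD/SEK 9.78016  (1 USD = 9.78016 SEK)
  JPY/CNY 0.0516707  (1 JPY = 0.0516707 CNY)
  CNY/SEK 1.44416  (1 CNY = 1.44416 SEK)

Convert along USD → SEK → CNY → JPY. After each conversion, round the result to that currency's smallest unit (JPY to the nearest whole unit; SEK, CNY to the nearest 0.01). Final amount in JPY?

JPY 3,145,556,892

USD 24,000,000.00 × 9.78016 = SEK 234,723,840.00
SEK 234,723,840.00 ÷ 1.44416 = CNY 162,533,126.52
CNY 162,533,126.52 ÷ 0.0516707 = JPY 3,145,556,892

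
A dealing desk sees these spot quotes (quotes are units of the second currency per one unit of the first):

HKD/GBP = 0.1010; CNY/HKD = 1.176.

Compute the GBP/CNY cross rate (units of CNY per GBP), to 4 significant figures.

GBP/CNY = 8.419

1 GBP ÷ 0.1010 = 9.90099 HKD
9.90099 HKD ÷ 1.176 = 8.41921 CNY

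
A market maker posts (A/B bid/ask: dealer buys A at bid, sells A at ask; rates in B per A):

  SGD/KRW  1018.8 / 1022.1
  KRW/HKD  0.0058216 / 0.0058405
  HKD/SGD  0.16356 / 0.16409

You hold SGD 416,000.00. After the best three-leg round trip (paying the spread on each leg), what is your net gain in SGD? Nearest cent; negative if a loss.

Best loop SGD → HKD → KRW → SGD:
SGD 416,000.00 ÷ 0.16409 (buy HKD at ask) = HKD 2,535,194.10
HKD 2,535,194.10 ÷ 0.0058405 (buy KRW at ask) = KRW 434,071,415
KRW 434,071,415 ÷ 1022.1 (buy SGD at ask) = SGD 424,685.86

Net profit: SGD 8,685.86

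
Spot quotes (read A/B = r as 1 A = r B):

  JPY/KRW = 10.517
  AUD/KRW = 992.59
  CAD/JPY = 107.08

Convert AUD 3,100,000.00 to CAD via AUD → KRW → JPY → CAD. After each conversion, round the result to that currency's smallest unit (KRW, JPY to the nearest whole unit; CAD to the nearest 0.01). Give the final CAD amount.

CAD 2,732,318.69

AUD 3,100,000.00 × 992.59 = KRW 3,077,029,000
KRW 3,077,029,000 ÷ 10.517 = JPY 292,576,685
JPY 292,576,685 ÷ 107.08 = CAD 2,732,318.69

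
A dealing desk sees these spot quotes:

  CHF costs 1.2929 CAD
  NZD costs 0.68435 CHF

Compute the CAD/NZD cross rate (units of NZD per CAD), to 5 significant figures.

1 CAD ÷ 1.2929 = 0.773455 CHF
0.773455 CHF ÷ 0.68435 = 1.1302 NZD

CAD/NZD = 1.1302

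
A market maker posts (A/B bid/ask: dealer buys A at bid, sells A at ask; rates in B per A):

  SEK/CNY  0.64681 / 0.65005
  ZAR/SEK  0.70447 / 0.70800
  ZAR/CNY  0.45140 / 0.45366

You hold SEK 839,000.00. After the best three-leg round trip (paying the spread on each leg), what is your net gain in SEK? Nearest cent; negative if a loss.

Best loop SEK → CNY → ZAR → SEK:
SEK 839,000.00 × 0.64681 (sell SEK at bid) = CNY 542,673.59
CNY 542,673.59 ÷ 0.45366 (buy ZAR at ask) = ZAR 1,196,212.12
ZAR 1,196,212.12 × 0.70447 (sell ZAR at bid) = SEK 842,695.55

Net profit: SEK 3,695.55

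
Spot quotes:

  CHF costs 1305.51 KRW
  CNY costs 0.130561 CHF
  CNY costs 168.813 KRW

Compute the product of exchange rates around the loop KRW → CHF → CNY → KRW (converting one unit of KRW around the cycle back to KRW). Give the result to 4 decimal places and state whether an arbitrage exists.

Around KRW → CHF → CNY → KRW: 1 ÷ 1305.51 ÷ 0.130561 × 168.813 = 0.990404
Product < 1; profitable direction is KRW → CNY → CHF → KRW.

0.9904 (arbitrage exists)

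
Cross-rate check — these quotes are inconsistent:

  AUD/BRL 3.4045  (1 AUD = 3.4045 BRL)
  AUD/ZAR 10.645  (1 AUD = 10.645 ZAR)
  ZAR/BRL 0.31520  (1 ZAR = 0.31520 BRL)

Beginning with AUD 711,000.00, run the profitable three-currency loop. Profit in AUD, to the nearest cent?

Profit: AUD 10,424.79

Profitable loop is AUD → BRL → ZAR → AUD:
AUD 711,000.00 × 3.4045 = BRL 2,420,599.50
BRL 2,420,599.50 ÷ 0.31520 = ZAR 7,679,566.94
ZAR 7,679,566.94 ÷ 10.645 = AUD 721,424.79
Profit = AUD 721,424.79 − AUD 711,000.00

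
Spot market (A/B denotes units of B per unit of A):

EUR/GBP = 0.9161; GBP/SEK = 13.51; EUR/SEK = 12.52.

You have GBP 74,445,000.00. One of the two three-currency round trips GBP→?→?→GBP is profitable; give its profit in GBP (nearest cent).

Profitable loop is GBP → EUR → SEK → GBP:
GBP 74,445,000.00 ÷ 0.9161 = EUR 81,262,962.56
EUR 81,262,962.56 × 12.52 = SEK 1,017,412,291.23
SEK 1,017,412,291.23 ÷ 13.51 = GBP 75,308,089.65
Profit = GBP 75,308,089.65 − GBP 74,445,000.00

Profit: GBP 863,089.65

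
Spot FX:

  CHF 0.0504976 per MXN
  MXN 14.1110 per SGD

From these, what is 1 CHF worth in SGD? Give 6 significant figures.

CHF/SGD = 1.40337

1 CHF ÷ 0.0504976 = 19.8029 MXN
19.8029 MXN ÷ 14.1110 = 1.40337 SGD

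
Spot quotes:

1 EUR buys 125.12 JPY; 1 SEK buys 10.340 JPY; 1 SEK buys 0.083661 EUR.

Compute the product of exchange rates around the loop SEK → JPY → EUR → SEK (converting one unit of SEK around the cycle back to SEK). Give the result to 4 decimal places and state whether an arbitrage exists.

0.9878 (arbitrage exists)

Around SEK → JPY → EUR → SEK: 1 × 10.340 ÷ 125.12 ÷ 0.083661 = 0.987804
Product < 1; profitable direction is SEK → EUR → JPY → SEK.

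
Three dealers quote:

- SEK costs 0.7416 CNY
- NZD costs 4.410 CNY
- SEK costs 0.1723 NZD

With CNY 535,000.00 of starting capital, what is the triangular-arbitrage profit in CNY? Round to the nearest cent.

Profit: CNY 13,160.74

Profitable loop is CNY → SEK → NZD → CNY:
CNY 535,000.00 ÷ 0.7416 = SEK 721,413.16
SEK 721,413.16 × 0.1723 = NZD 124,299.49
NZD 124,299.49 × 4.410 = CNY 548,160.74
Profit = CNY 548,160.74 − CNY 535,000.00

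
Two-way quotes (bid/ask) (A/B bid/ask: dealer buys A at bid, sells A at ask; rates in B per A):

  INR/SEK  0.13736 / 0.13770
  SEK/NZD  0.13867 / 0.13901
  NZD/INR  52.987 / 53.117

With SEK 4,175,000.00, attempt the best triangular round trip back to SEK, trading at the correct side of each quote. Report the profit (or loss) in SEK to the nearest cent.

Net profit: SEK 38,748.48

Best loop SEK → NZD → INR → SEK:
SEK 4,175,000.00 × 0.13867 (sell SEK at bid) = NZD 578,947.25
NZD 578,947.25 × 52.987 (sell NZD at bid) = INR 30,676,677.94
INR 30,676,677.94 × 0.13736 (sell INR at bid) = SEK 4,213,748.48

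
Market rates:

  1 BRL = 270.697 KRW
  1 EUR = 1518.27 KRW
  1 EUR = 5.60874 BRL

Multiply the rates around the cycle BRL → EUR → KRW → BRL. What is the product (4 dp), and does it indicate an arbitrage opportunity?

1.0000 (no arbitrage)

Around BRL → EUR → KRW → BRL: 1 ÷ 5.60874 × 1518.27 ÷ 270.697 = 1.000001
Product ≈ 1 (deviation 0.000%, within rounding noise).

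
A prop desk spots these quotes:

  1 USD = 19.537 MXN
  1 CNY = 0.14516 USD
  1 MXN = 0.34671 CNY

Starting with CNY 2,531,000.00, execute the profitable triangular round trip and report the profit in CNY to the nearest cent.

Profit: CNY 43,073.49

Profitable loop is CNY → MXN → USD → CNY:
CNY 2,531,000.00 ÷ 0.34671 = MXN 7,300,049.03
MXN 7,300,049.03 ÷ 19.537 = USD 373,652.51
USD 373,652.51 ÷ 0.14516 = CNY 2,574,073.49
Profit = CNY 2,574,073.49 − CNY 2,531,000.00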